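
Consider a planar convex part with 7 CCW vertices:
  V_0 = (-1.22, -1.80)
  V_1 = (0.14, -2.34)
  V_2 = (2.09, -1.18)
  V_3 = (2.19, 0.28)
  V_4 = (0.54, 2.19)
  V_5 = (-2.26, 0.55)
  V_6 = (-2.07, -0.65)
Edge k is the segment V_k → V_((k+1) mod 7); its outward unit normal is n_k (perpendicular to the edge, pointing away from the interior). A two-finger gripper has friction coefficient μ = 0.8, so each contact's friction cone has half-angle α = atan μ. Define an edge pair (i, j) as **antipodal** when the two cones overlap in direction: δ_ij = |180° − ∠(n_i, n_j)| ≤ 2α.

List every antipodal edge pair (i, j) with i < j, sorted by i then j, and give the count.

α = atan 0.8 = 38.66°;  2α = 77.32°
n_0 = (-0.3690, -0.9294)
n_1 = (+0.5113, -0.8594)
n_2 = (+0.9977, -0.0683)
n_3 = (+0.7567, +0.6537)
n_4 = (-0.5054, +0.8629)
n_5 = (-0.9877, -0.1564)
n_6 = (-0.8042, -0.5944)
  (0,1): δ = 127.60°  ·
  (0,2): δ = 72.26°  ✓
  (0,3): δ = 27.52°  ✓
  (0,4): δ = 52.01°  ✓
  (0,5): δ = 120.65°  ·
  (0,6): δ = 148.13°  ·
  (1,2): δ = 124.67°  ·
  (1,3): δ = 79.92°  ·
  (1,4): δ = 0.39°  ✓
  (1,5): δ = 68.25°  ✓
  (1,6): δ = 95.72°  ·
  (2,3): δ = 135.26°  ·
  (2,4): δ = 55.72°  ✓
  (2,5): δ = 12.92°  ✓
  (2,6): δ = 40.39°  ✓
  (3,4): δ = 100.46°  ·
  (3,5): δ = 31.83°  ✓
  (3,6): δ = 4.35°  ✓
  (4,5): δ = 111.36°  ·
  (4,6): δ = 83.89°  ·
  (5,6): δ = 152.53°  ·
antipodal pairs: 10

count = 10; pairs: (0,2), (0,3), (0,4), (1,4), (1,5), (2,4), (2,5), (2,6), (3,5), (3,6)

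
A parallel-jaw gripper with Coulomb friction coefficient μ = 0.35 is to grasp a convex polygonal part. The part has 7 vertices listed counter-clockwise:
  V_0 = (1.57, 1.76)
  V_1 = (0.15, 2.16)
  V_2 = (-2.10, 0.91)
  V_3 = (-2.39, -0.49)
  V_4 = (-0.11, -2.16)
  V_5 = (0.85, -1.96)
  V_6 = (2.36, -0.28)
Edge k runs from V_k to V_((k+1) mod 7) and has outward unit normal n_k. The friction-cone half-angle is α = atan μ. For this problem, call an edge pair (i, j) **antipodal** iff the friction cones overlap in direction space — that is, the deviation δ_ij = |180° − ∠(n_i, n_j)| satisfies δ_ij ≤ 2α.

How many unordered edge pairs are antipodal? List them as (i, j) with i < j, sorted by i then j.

count = 7; pairs: (0,3), (0,4), (1,4), (1,5), (2,5), (2,6), (3,6)

α = atan 0.35 = 19.29°;  2α = 38.58°
n_0 = (+0.2711, +0.9625)
n_1 = (-0.4856, +0.8742)
n_2 = (-0.9792, +0.2028)
n_3 = (-0.5909, -0.8067)
n_4 = (+0.2040, -0.9790)
n_5 = (+0.7437, -0.6685)
n_6 = (+0.9325, +0.3611)
  (0,1): δ = 135.21°  ·
  (0,2): δ = 85.97°  ·
  (0,3): δ = 20.49°  ✓
  (0,4): δ = 27.50°  ✓
  (0,5): δ = 63.78°  ·
  (0,6): δ = 126.90°  ·
  (1,2): δ = 130.76°  ·
  (1,3): δ = 65.28°  ·
  (1,4): δ = 17.29°  ✓
  (1,5): δ = 19.00°  ✓
  (1,6): δ = 82.11°  ·
  (2,3): δ = 114.52°  ·
  (2,4): δ = 66.53°  ·
  (2,5): δ = 30.25°  ✓
  (2,6): δ = 32.87°  ✓
  (3,4): δ = 132.01°  ·
  (3,5): δ = 95.73°  ·
  (3,6): δ = 32.61°  ✓
  (4,5): δ = 143.72°  ·
  (4,6): δ = 80.60°  ·
  (5,6): δ = 116.88°  ·
antipodal pairs: 7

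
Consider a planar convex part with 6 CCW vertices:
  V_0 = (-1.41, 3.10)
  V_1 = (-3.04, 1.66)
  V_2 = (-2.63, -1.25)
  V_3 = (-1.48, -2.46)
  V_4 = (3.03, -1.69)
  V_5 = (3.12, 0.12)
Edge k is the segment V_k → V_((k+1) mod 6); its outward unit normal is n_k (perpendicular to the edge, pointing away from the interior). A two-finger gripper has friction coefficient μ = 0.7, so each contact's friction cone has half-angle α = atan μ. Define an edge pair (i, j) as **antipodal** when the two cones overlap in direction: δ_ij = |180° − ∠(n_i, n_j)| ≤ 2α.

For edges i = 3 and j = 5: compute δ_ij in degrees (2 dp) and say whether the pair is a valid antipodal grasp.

α = atan 0.7 = 34.99°;  2α = 69.98°
edge 3: e_3 = (+4.51, +0.77);  n_3 = (+0.1683, -0.9857)
edge 5: e_5 = (-4.53, +2.98);  n_5 = (+0.5496, +0.8354)
∠(n_3, n_5) = 136.97°
δ = |180° − 136.97°| = 43.03°
43.03° ≤ 2α = 69.98°  →  valid

δ = 43.03°, valid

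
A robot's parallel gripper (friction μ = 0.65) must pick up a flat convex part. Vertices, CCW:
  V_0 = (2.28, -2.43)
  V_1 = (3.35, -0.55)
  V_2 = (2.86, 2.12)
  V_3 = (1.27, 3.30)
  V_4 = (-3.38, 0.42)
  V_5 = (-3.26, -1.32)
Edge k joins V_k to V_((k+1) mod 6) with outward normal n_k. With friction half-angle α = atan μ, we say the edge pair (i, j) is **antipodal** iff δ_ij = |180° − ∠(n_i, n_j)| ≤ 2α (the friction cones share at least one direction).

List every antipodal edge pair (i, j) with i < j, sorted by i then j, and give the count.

count = 6; pairs: (0,3), (0,4), (1,4), (2,4), (2,5), (3,5)

α = atan 0.65 = 33.02°;  2α = 66.05°
n_0 = (+0.8691, -0.4946)
n_1 = (+0.9836, +0.1805)
n_2 = (+0.5960, +0.8030)
n_3 = (-0.5265, +0.8501)
n_4 = (-0.9976, -0.0688)
n_5 = (-0.1965, -0.9805)
  (0,1): δ = 139.95°  ·
  (0,2): δ = 96.93°  ·
  (0,3): δ = 28.58°  ✓
  (0,4): δ = 33.59°  ✓
  (0,5): δ = 108.32°  ·
  (1,2): δ = 136.98°  ·
  (1,3): δ = 68.63°  ·
  (1,4): δ = 6.45°  ✓
  (1,5): δ = 68.27°  ·
  (2,3): δ = 111.65°  ·
  (2,4): δ = 49.47°  ✓
  (2,5): δ = 25.25°  ✓
  (3,4): δ = 117.83°  ·
  (3,5): δ = 43.10°  ✓
  (4,5): δ = 105.28°  ·
antipodal pairs: 6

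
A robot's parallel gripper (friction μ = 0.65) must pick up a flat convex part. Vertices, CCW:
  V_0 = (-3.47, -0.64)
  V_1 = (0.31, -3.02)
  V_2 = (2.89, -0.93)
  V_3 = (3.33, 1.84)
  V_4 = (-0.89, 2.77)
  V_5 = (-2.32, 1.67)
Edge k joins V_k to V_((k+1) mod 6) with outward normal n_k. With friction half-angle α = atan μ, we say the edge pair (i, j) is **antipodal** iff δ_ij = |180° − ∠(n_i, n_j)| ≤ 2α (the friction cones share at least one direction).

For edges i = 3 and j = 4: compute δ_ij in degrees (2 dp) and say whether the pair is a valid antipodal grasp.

α = atan 0.65 = 33.02°;  2α = 66.05°
edge 3: e_3 = (-4.22, +0.93);  n_3 = (+0.2152, +0.9766)
edge 4: e_4 = (-1.43, -1.10);  n_4 = (-0.6097, +0.7926)
∠(n_3, n_4) = 50.00°
δ = |180° − 50.00°| = 130.00°
130.00° > 2α = 66.05°  →  invalid

δ = 130.00°, invalid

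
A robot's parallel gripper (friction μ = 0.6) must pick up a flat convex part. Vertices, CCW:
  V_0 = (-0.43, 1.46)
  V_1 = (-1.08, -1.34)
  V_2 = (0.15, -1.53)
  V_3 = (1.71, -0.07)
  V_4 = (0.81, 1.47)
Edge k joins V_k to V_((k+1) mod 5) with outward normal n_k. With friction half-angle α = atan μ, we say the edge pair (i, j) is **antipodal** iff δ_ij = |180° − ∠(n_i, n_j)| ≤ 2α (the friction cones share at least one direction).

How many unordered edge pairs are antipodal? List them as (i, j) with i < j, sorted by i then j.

count = 5; pairs: (0,2), (0,3), (1,3), (1,4), (2,4)

α = atan 0.6 = 30.96°;  2α = 61.93°
n_0 = (-0.9741, +0.2261)
n_1 = (-0.1527, -0.9883)
n_2 = (+0.6833, -0.7301)
n_3 = (+0.8634, +0.5046)
n_4 = (-0.0081, +1.0000)
  (0,1): δ = 85.71°  ·
  (0,2): δ = 33.83°  ✓
  (0,3): δ = 43.37°  ✓
  (0,4): δ = 103.53°  ·
  (1,2): δ = 128.12°  ·
  (1,3): δ = 50.92°  ✓
  (1,4): δ = 9.24°  ✓
  (2,3): δ = 102.80°  ·
  (2,4): δ = 42.64°  ✓
  (3,4): δ = 119.84°  ·
antipodal pairs: 5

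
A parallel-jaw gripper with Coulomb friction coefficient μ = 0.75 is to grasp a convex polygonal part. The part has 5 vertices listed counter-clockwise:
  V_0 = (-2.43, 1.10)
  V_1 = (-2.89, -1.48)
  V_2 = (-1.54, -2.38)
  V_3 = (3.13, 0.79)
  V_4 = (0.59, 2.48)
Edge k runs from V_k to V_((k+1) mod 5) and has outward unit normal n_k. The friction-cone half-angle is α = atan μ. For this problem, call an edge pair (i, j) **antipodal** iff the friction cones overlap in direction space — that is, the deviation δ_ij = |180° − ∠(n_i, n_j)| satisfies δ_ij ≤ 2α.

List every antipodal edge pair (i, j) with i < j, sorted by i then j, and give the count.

α = atan 0.75 = 36.87°;  2α = 73.74°
n_0 = (-0.9845, +0.1755)
n_1 = (-0.5547, -0.8321)
n_2 = (+0.5616, -0.8274)
n_3 = (+0.5539, +0.8326)
n_4 = (-0.4156, +0.9095)
  (0,1): δ = 113.58°  ·
  (0,2): δ = 45.72°  ✓
  (0,3): δ = 66.47°  ✓
  (0,4): δ = 124.67°  ·
  (1,2): δ = 112.14°  ·
  (1,3): δ = 0.05°  ✓
  (1,4): δ = 58.25°  ✓
  (2,3): δ = 67.81°  ✓
  (2,4): δ = 9.61°  ✓
  (3,4): δ = 121.80°  ·
antipodal pairs: 6

count = 6; pairs: (0,2), (0,3), (1,3), (1,4), (2,3), (2,4)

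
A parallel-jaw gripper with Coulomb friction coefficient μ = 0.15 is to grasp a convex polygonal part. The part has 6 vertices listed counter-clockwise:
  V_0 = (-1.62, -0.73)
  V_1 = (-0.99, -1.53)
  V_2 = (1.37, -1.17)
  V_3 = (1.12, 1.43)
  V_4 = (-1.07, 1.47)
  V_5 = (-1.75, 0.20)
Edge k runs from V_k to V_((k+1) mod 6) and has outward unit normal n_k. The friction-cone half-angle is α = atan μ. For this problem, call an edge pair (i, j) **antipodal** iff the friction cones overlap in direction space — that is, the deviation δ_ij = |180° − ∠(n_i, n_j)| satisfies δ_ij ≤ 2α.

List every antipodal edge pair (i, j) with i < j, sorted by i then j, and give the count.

α = atan 0.15 = 8.53°;  2α = 17.06°
n_0 = (-0.7856, -0.6187)
n_1 = (+0.1508, -0.9886)
n_2 = (+0.9954, +0.0957)
n_3 = (+0.0183, +0.9998)
n_4 = (-0.8816, +0.4720)
n_5 = (-0.9904, -0.1384)
  (0,1): δ = 119.55°  ·
  (0,2): δ = 32.73°  ·
  (0,3): δ = 50.73°  ·
  (0,4): δ = 113.61°  ·
  (0,5): δ = 149.74°  ·
  (1,2): δ = 93.18°  ·
  (1,3): δ = 9.72°  ✓
  (1,4): δ = 53.16°  ·
  (1,5): δ = 89.28°  ·
  (2,3): δ = 96.54°  ·
  (2,4): δ = 33.66°  ·
  (2,5): δ = 2.47°  ✓
  (3,4): δ = 117.12°  ·
  (3,5): δ = 81.00°  ·
  (4,5): δ = 143.88°  ·
antipodal pairs: 2

count = 2; pairs: (1,3), (2,5)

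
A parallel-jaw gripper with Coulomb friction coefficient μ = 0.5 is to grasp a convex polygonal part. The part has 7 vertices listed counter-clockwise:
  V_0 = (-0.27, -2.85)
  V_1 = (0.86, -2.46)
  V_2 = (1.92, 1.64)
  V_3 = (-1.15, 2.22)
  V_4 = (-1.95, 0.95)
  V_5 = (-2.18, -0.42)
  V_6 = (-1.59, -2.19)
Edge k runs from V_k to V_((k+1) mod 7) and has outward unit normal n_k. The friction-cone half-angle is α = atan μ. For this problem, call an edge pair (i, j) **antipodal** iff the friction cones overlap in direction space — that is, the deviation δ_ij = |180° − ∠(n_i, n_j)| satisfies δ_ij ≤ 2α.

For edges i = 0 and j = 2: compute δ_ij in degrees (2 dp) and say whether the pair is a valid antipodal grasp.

δ = 29.74°, valid

α = atan 0.5 = 26.57°;  2α = 53.13°
edge 0: e_0 = (+1.13, +0.39);  n_0 = (+0.3262, -0.9453)
edge 2: e_2 = (-3.07, +0.58);  n_2 = (+0.1856, +0.9826)
∠(n_0, n_2) = 150.26°
δ = |180° − 150.26°| = 29.74°
29.74° ≤ 2α = 53.13°  →  valid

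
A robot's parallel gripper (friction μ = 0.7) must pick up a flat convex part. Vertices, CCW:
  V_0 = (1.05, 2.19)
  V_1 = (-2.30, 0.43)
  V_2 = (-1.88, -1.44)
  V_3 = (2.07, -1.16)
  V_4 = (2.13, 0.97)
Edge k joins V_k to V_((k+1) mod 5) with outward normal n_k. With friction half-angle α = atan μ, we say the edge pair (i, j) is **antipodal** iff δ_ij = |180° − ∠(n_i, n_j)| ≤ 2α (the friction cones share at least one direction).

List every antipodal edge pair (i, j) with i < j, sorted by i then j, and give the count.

count = 5; pairs: (0,2), (0,3), (1,3), (1,4), (2,4)

α = atan 0.7 = 34.99°;  2α = 69.98°
n_0 = (-0.4651, +0.8853)
n_1 = (-0.9757, -0.2191)
n_2 = (+0.0707, -0.9975)
n_3 = (+0.9996, -0.0282)
n_4 = (+0.7488, +0.6628)
  (0,1): δ = 105.06°  ·
  (0,2): δ = 23.66°  ✓
  (0,3): δ = 60.67°  ✓
  (0,4): δ = 103.80°  ·
  (1,2): δ = 98.60°  ·
  (1,3): δ = 14.27°  ✓
  (1,4): δ = 28.86°  ✓
  (2,3): δ = 95.67°  ·
  (2,4): δ = 52.54°  ✓
  (3,4): δ = 136.87°  ·
antipodal pairs: 5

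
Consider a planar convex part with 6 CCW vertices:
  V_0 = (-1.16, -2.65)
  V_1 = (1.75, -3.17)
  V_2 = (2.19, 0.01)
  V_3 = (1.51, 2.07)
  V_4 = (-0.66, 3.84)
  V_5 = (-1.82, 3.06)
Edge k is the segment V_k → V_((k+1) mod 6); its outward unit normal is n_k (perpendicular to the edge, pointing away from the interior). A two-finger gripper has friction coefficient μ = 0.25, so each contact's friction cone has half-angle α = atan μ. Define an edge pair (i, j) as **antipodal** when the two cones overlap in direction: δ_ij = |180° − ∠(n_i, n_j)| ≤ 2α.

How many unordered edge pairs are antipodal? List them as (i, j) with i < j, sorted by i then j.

count = 2; pairs: (1,5), (2,5)

α = atan 0.25 = 14.04°;  2α = 28.07°
n_0 = (-0.1759, -0.9844)
n_1 = (+0.9906, -0.1371)
n_2 = (+0.9496, +0.3135)
n_3 = (+0.6321, +0.7749)
n_4 = (-0.5580, +0.8298)
n_5 = (-0.9934, -0.1148)
  (0,1): δ = 87.75°  ·
  (0,2): δ = 61.60°  ·
  (0,3): δ = 29.07°  ·
  (0,4): δ = 44.05°  ·
  (0,5): δ = 106.72°  ·
  (1,2): δ = 153.85°  ·
  (1,3): δ = 121.33°  ·
  (1,4): δ = 48.20°  ·
  (1,5): δ = 14.47°  ✓
  (2,3): δ = 147.47°  ·
  (2,4): δ = 74.35°  ·
  (2,5): δ = 11.67°  ✓
  (3,4): δ = 106.88°  ·
  (3,5): δ = 44.20°  ·
  (4,5): δ = 117.32°  ·
antipodal pairs: 2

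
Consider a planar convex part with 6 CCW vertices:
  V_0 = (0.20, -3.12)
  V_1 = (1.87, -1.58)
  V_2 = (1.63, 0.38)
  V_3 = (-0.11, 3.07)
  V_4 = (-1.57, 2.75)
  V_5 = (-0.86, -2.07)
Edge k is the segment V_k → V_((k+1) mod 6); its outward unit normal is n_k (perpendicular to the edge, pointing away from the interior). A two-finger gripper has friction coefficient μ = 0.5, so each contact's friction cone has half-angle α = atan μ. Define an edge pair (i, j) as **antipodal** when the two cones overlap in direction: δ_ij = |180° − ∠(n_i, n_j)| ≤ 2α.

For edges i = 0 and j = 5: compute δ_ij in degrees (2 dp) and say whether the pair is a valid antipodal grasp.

δ = 92.59°, invalid

α = atan 0.5 = 26.57°;  2α = 53.13°
edge 0: e_0 = (+1.67, +1.54);  n_0 = (+0.6779, -0.7351)
edge 5: e_5 = (+1.06, -1.05);  n_5 = (-0.7037, -0.7105)
∠(n_0, n_5) = 87.41°
δ = |180° − 87.41°| = 92.59°
92.59° > 2α = 53.13°  →  invalid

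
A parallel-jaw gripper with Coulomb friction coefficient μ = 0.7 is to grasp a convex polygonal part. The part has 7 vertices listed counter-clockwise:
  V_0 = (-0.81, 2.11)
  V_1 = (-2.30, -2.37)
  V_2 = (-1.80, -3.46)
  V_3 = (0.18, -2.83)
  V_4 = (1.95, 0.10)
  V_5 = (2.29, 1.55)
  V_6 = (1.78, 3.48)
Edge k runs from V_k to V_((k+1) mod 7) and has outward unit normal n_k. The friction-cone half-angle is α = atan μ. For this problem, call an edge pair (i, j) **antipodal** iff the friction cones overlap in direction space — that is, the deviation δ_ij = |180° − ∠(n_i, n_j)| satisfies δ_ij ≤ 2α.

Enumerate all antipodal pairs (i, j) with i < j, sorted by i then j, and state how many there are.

α = atan 0.7 = 34.99°;  2α = 69.98°
n_0 = (-0.9489, +0.3156)
n_1 = (-0.9089, -0.4169)
n_2 = (+0.3032, -0.9529)
n_3 = (+0.8559, -0.5171)
n_4 = (+0.9736, -0.2283)
n_5 = (+0.9668, +0.2555)
n_6 = (-0.4676, +0.8840)
  (0,1): δ = 136.96°  ·
  (0,2): δ = 53.95°  ✓
  (0,3): δ = 12.74°  ✓
  (0,4): δ = 5.20°  ✓
  (0,5): δ = 33.20°  ✓
  (0,6): δ = 136.27°  ·
  (1,2): δ = 96.99°  ·
  (1,3): δ = 55.78°  ✓
  (1,4): δ = 37.84°  ✓
  (1,5): δ = 9.84°  ✓
  (1,6): δ = 93.24°  ·
  (2,3): δ = 138.79°  ·
  (2,4): δ = 120.85°  ·
  (2,5): δ = 92.85°  ·
  (2,6): δ = 10.23°  ✓
  (3,4): δ = 162.06°  ·
  (3,5): δ = 134.06°  ·
  (3,6): δ = 30.99°  ✓
  (4,5): δ = 152.00°  ·
  (4,6): δ = 48.93°  ✓
  (5,6): δ = 76.93°  ·
antipodal pairs: 10

count = 10; pairs: (0,2), (0,3), (0,4), (0,5), (1,3), (1,4), (1,5), (2,6), (3,6), (4,6)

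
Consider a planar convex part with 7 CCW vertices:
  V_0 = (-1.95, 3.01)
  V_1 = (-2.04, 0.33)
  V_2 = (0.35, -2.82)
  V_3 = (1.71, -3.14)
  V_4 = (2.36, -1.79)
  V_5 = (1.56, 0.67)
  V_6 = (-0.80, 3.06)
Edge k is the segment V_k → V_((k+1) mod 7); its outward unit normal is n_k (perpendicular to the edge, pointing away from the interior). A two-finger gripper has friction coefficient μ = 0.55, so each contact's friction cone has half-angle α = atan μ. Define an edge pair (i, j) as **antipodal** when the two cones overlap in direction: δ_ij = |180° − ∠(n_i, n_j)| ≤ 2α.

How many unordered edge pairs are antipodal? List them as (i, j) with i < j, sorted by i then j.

count = 8; pairs: (0,3), (0,4), (0,5), (1,4), (1,5), (1,6), (2,5), (2,6)

α = atan 0.55 = 28.81°;  2α = 57.62°
n_0 = (-0.9994, +0.0336)
n_1 = (-0.7966, -0.6044)
n_2 = (-0.2290, -0.9734)
n_3 = (+0.9010, -0.4338)
n_4 = (+0.9510, +0.3093)
n_5 = (+0.7116, +0.7026)
n_6 = (-0.0434, +0.9991)
  (0,1): δ = 140.89°  ·
  (0,2): δ = 101.32°  ·
  (0,3): δ = 23.79°  ✓
  (0,4): δ = 19.94°  ✓
  (0,5): δ = 46.56°  ✓
  (0,6): δ = 94.41°  ·
  (1,2): δ = 140.43°  ·
  (1,3): δ = 62.90°  ·
  (1,4): δ = 19.17°  ✓
  (1,5): δ = 7.45°  ✓
  (1,6): δ = 55.30°  ✓
  (2,3): δ = 102.47°  ·
  (2,4): δ = 58.74°  ·
  (2,5): δ = 32.12°  ✓
  (2,6): δ = 15.73°  ✓
  (3,4): δ = 136.28°  ·
  (3,5): δ = 109.65°  ·
  (3,6): δ = 61.80°  ·
  (4,5): δ = 153.38°  ·
  (4,6): δ = 105.53°  ·
  (5,6): δ = 132.15°  ·
antipodal pairs: 8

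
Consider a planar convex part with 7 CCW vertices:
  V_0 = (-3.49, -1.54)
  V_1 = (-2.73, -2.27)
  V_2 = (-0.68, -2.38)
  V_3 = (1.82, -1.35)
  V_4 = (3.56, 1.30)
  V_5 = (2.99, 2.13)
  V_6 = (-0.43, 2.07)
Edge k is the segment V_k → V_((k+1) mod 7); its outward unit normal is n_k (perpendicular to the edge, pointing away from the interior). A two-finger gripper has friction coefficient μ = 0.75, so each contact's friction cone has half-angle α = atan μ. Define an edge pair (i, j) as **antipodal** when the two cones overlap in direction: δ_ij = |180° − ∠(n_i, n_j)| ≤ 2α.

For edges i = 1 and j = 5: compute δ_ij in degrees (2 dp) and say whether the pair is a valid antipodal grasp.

δ = 4.08°, valid

α = atan 0.75 = 36.87°;  2α = 73.74°
edge 1: e_1 = (+2.05, -0.11);  n_1 = (-0.0536, -0.9986)
edge 5: e_5 = (-3.42, -0.06);  n_5 = (-0.0175, +0.9998)
∠(n_1, n_5) = 175.92°
δ = |180° − 175.92°| = 4.08°
4.08° ≤ 2α = 73.74°  →  valid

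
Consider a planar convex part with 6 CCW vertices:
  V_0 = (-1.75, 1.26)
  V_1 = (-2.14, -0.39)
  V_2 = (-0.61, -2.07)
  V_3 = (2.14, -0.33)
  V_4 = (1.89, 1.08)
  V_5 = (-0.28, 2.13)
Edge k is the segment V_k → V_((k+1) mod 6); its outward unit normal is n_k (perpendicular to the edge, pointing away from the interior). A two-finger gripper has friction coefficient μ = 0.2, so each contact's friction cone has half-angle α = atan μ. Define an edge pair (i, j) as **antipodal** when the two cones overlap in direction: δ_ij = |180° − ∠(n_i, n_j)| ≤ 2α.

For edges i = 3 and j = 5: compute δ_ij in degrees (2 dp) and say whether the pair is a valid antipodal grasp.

α = atan 0.2 = 11.31°;  2α = 22.62°
edge 3: e_3 = (-0.25, +1.41);  n_3 = (+0.9846, +0.1746)
edge 5: e_5 = (-1.47, -0.87);  n_5 = (-0.5093, +0.8606)
∠(n_3, n_5) = 110.56°
δ = |180° − 110.56°| = 69.44°
69.44° > 2α = 22.62°  →  invalid

δ = 69.44°, invalid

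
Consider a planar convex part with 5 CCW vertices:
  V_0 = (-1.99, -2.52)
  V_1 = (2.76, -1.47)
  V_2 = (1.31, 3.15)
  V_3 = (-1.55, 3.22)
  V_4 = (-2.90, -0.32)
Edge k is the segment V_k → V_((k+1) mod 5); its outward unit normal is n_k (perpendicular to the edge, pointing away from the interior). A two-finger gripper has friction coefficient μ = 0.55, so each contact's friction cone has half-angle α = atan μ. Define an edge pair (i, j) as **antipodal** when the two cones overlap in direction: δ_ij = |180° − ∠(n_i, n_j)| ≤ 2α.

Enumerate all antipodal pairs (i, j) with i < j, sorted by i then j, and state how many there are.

α = atan 0.55 = 28.81°;  2α = 57.62°
n_0 = (+0.2158, -0.9764)
n_1 = (+0.9541, +0.2995)
n_2 = (+0.0245, +0.9997)
n_3 = (-0.9344, +0.3563)
n_4 = (-0.9241, -0.3822)
  (0,1): δ = 85.04°  ·
  (0,2): δ = 13.87°  ✓
  (0,3): δ = 56.66°  ✓
  (0,4): δ = 100.01°  ·
  (1,2): δ = 108.83°  ·
  (1,3): δ = 38.30°  ✓
  (1,4): δ = 5.05°  ✓
  (2,3): δ = 109.47°  ·
  (2,4): δ = 66.13°  ·
  (3,4): δ = 136.65°  ·
antipodal pairs: 4

count = 4; pairs: (0,2), (0,3), (1,3), (1,4)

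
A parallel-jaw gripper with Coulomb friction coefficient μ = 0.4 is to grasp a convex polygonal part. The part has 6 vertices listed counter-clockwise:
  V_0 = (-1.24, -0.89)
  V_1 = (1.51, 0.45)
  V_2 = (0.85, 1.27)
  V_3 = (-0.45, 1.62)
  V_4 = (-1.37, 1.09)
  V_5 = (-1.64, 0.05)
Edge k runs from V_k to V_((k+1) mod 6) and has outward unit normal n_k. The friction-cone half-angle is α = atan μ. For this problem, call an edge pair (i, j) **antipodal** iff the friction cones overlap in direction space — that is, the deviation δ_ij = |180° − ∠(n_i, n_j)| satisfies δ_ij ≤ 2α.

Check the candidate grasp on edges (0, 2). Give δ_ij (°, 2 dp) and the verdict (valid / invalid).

δ = 41.05°, valid

α = atan 0.4 = 21.80°;  2α = 43.60°
edge 0: e_0 = (+2.75, +1.34);  n_0 = (+0.4380, -0.8990)
edge 2: e_2 = (-1.30, +0.35);  n_2 = (+0.2600, +0.9656)
∠(n_0, n_2) = 138.95°
δ = |180° − 138.95°| = 41.05°
41.05° ≤ 2α = 43.60°  →  valid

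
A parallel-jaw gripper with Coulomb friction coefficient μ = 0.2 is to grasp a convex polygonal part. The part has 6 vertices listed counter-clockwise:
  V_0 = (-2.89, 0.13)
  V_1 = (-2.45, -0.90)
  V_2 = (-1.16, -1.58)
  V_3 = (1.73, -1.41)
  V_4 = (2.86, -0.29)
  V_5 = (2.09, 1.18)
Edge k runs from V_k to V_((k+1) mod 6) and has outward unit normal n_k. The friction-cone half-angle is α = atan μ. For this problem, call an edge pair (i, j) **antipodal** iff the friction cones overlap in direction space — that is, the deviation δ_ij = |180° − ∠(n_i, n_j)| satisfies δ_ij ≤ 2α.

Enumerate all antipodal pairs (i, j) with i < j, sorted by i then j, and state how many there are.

α = atan 0.2 = 11.31°;  2α = 22.62°
n_0 = (-0.9196, -0.3928)
n_1 = (-0.4663, -0.8846)
n_2 = (+0.0587, -0.9983)
n_3 = (+0.7040, -0.7102)
n_4 = (+0.8858, +0.4640)
n_5 = (-0.2063, +0.9785)
  (0,1): δ = 140.93°  ·
  (0,2): δ = 109.76°  ·
  (0,3): δ = 68.39°  ·
  (0,4): δ = 4.51°  ✓
  (0,5): δ = 78.77°  ·
  (1,2): δ = 148.84°  ·
  (1,3): δ = 107.46°  ·
  (1,4): δ = 34.56°  ·
  (1,5): δ = 39.70°  ·
  (2,3): δ = 138.62°  ·
  (2,4): δ = 65.72°  ·
  (2,5): δ = 8.54°  ✓
  (3,4): δ = 107.10°  ·
  (3,5): δ = 32.84°  ·
  (4,5): δ = 105.74°  ·
antipodal pairs: 2

count = 2; pairs: (0,4), (2,5)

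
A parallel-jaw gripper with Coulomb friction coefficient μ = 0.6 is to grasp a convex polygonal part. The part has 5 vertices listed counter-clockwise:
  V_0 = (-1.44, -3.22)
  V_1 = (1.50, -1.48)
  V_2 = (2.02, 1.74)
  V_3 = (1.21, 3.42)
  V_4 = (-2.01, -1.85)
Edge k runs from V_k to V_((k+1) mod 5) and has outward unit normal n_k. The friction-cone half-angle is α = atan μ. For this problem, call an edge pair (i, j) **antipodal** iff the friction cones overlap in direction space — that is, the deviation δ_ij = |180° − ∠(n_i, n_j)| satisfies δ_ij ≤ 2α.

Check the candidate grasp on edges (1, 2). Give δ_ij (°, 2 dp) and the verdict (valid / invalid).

α = atan 0.6 = 30.96°;  2α = 61.93°
edge 1: e_1 = (+0.52, +3.22);  n_1 = (+0.9872, -0.1594)
edge 2: e_2 = (-0.81, +1.68);  n_2 = (+0.9008, +0.4343)
∠(n_1, n_2) = 34.91°
δ = |180° − 34.91°| = 145.09°
145.09° > 2α = 61.93°  →  invalid

δ = 145.09°, invalid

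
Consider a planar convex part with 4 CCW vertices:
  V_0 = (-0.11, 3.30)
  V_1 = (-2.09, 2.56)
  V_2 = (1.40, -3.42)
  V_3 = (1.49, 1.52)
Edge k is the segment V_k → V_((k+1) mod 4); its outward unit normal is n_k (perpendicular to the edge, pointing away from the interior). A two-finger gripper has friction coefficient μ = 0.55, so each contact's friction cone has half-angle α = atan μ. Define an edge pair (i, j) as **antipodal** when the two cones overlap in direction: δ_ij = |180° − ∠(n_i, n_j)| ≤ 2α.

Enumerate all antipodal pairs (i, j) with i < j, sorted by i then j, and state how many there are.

α = atan 0.55 = 28.81°;  2α = 57.62°
n_0 = (-0.3501, +0.9367)
n_1 = (-0.8637, -0.5041)
n_2 = (+0.9998, -0.0182)
n_3 = (+0.7437, +0.6685)
  (0,1): δ = 80.22°  ·
  (0,2): δ = 68.46°  ·
  (0,3): δ = 111.46°  ·
  (1,2): δ = 31.31°  ✓
  (1,3): δ = 11.68°  ✓
  (2,3): δ = 137.00°  ·
antipodal pairs: 2

count = 2; pairs: (1,2), (1,3)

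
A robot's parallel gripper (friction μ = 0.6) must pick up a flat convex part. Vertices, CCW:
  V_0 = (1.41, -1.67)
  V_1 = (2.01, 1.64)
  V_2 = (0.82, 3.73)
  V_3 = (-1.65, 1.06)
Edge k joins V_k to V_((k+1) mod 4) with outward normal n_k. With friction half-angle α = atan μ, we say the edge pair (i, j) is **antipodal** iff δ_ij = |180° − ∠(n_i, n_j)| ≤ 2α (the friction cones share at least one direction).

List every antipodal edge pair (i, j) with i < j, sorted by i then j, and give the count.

α = atan 0.6 = 30.96°;  2α = 61.93°
n_0 = (+0.9840, -0.1784)
n_1 = (+0.8690, +0.4948)
n_2 = (-0.7341, +0.6791)
n_3 = (-0.6657, -0.7462)
  (0,1): δ = 140.07°  ·
  (0,2): δ = 32.50°  ✓
  (0,3): δ = 58.54°  ✓
  (1,2): δ = 72.43°  ·
  (1,3): δ = 18.61°  ✓
  (2,3): δ = 88.97°  ·
antipodal pairs: 3

count = 3; pairs: (0,2), (0,3), (1,3)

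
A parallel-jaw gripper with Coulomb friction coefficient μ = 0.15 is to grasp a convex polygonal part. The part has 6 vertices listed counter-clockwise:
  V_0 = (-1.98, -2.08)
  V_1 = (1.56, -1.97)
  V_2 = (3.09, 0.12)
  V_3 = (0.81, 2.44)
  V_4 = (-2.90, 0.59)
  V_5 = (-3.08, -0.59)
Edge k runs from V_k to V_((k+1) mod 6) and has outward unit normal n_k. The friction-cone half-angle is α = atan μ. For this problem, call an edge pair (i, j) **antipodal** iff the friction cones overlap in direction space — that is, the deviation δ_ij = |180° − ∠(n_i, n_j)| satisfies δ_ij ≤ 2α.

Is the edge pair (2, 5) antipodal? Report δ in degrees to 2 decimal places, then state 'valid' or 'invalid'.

α = atan 0.15 = 8.53°;  2α = 17.06°
edge 2: e_2 = (-2.28, +2.32);  n_2 = (+0.7132, +0.7009)
edge 5: e_5 = (+1.10, -1.49);  n_5 = (-0.8045, -0.5939)
∠(n_2, n_5) = 171.93°
δ = |180° − 171.93°| = 8.07°
8.07° ≤ 2α = 17.06°  →  valid

δ = 8.07°, valid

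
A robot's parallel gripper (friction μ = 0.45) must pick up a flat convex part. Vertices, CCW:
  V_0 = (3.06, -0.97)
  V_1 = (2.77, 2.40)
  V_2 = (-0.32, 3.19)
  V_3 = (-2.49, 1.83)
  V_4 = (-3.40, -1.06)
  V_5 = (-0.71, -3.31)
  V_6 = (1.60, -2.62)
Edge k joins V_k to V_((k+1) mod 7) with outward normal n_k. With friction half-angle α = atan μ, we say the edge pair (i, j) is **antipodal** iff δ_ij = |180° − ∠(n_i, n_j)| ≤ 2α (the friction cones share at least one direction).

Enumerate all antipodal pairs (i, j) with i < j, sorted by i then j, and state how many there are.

α = atan 0.45 = 24.23°;  2α = 48.46°
n_0 = (+0.9963, +0.0857)
n_1 = (+0.2477, +0.9688)
n_2 = (-0.5311, +0.8473)
n_3 = (-0.9538, +0.3003)
n_4 = (-0.6416, -0.7671)
n_5 = (+0.2862, -0.9582)
n_6 = (+0.7489, -0.6627)
  (0,1): δ = 109.26°  ·
  (0,2): δ = 62.84°  ·
  (0,3): δ = 22.40°  ✓
  (0,4): δ = 45.17°  ✓
  (0,5): δ = 101.71°  ·
  (0,6): δ = 133.58°  ·
  (1,2): δ = 133.58°  ·
  (1,3): δ = 93.14°  ·
  (1,4): δ = 25.57°  ✓
  (1,5): δ = 30.97°  ✓
  (1,6): δ = 62.84°  ·
  (2,3): δ = 139.55°  ·
  (2,4): δ = 71.99°  ·
  (2,5): δ = 15.45°  ✓
  (2,6): δ = 16.42°  ✓
  (3,4): δ = 112.43°  ·
  (3,5): δ = 55.89°  ·
  (3,6): δ = 24.03°  ✓
  (4,5): δ = 123.46°  ·
  (4,6): δ = 91.59°  ·
  (5,6): δ = 148.13°  ·
antipodal pairs: 7

count = 7; pairs: (0,3), (0,4), (1,4), (1,5), (2,5), (2,6), (3,6)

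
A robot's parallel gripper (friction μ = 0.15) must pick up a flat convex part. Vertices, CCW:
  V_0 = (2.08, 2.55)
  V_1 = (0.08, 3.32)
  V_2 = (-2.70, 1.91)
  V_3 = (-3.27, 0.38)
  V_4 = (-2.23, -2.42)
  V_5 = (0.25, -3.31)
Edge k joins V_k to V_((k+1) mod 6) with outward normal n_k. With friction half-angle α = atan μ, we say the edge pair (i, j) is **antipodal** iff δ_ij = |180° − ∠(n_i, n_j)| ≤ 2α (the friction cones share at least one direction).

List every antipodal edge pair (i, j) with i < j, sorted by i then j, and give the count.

count = 2; pairs: (0,4), (2,5)

α = atan 0.15 = 8.53°;  2α = 17.06°
n_0 = (+0.3593, +0.9332)
n_1 = (-0.4523, +0.8918)
n_2 = (-0.9371, +0.3491)
n_3 = (-0.9374, -0.3482)
n_4 = (-0.3378, -0.9412)
n_5 = (+0.9545, -0.2981)
  (0,1): δ = 132.05°  ·
  (0,2): δ = 89.38°  ·
  (0,3): δ = 48.57°  ·
  (0,4): δ = 1.32°  ✓
  (0,5): δ = 93.71°  ·
  (1,2): δ = 137.33°  ·
  (1,3): δ = 96.52°  ·
  (1,4): δ = 46.64°  ·
  (1,5): δ = 45.76°  ·
  (2,3): δ = 139.19°  ·
  (2,4): δ = 89.31°  ·
  (2,5): δ = 3.09°  ✓
  (3,4): δ = 130.12°  ·
  (3,5): δ = 37.72°  ·
  (4,5): δ = 87.60°  ·
antipodal pairs: 2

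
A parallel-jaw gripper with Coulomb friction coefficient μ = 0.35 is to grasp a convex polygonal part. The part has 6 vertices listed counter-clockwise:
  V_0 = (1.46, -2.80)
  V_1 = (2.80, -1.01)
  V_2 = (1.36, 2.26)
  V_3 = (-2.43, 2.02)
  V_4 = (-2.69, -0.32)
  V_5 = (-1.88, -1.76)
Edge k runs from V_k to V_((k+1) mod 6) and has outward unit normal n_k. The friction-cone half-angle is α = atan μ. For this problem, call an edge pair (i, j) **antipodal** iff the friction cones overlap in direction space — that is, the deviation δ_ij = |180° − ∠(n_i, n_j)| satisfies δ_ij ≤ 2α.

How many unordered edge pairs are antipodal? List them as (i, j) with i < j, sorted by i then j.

count = 4; pairs: (0,3), (1,3), (1,4), (2,5)

α = atan 0.35 = 19.29°;  2α = 38.58°
n_0 = (+0.8005, -0.5993)
n_1 = (+0.9152, +0.4030)
n_2 = (-0.0632, +0.9980)
n_3 = (-0.9939, +0.1104)
n_4 = (-0.8716, -0.4903)
n_5 = (-0.2973, -0.9548)
  (0,1): δ = 119.41°  ·
  (0,2): δ = 49.56°  ·
  (0,3): δ = 30.48°  ✓
  (0,4): δ = 66.18°  ·
  (0,5): δ = 109.52°  ·
  (1,2): δ = 110.14°  ·
  (1,3): δ = 30.11°  ✓
  (1,4): δ = 5.59°  ✓
  (1,5): δ = 48.94°  ·
  (2,3): δ = 99.96°  ·
  (2,4): δ = 64.27°  ·
  (2,5): δ = 20.92°  ✓
  (3,4): δ = 144.30°  ·
  (3,5): δ = 100.96°  ·
  (4,5): δ = 136.65°  ·
antipodal pairs: 4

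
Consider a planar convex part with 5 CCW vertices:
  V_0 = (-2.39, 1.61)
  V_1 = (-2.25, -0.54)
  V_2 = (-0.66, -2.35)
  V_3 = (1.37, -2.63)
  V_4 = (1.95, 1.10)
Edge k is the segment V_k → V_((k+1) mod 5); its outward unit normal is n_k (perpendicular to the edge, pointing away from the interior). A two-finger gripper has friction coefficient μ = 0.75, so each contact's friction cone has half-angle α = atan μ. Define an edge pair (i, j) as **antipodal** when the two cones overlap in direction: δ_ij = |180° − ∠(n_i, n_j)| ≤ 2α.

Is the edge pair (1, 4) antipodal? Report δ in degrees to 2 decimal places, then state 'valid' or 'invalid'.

α = atan 0.75 = 36.87°;  2α = 73.74°
edge 1: e_1 = (+1.59, -1.81);  n_1 = (-0.7513, -0.6600)
edge 4: e_4 = (-4.34, +0.51);  n_4 = (+0.1167, +0.9932)
∠(n_1, n_4) = 138.00°
δ = |180° − 138.00°| = 42.00°
42.00° ≤ 2α = 73.74°  →  valid

δ = 42.00°, valid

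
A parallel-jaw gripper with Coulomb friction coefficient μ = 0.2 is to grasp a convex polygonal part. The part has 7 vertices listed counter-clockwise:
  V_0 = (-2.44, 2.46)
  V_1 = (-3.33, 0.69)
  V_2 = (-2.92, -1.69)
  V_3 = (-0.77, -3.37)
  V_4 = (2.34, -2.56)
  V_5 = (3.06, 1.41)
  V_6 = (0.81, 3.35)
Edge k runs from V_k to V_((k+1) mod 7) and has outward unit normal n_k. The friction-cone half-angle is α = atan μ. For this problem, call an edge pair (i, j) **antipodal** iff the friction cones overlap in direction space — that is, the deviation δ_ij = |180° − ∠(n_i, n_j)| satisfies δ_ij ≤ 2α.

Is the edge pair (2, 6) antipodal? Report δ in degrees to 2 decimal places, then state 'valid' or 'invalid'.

δ = 53.32°, invalid

α = atan 0.2 = 11.31°;  2α = 22.62°
edge 2: e_2 = (+2.15, -1.68);  n_2 = (-0.6157, -0.7880)
edge 6: e_6 = (-3.25, -0.89);  n_6 = (-0.2641, +0.9645)
∠(n_2, n_6) = 126.68°
δ = |180° − 126.68°| = 53.32°
53.32° > 2α = 22.62°  →  invalid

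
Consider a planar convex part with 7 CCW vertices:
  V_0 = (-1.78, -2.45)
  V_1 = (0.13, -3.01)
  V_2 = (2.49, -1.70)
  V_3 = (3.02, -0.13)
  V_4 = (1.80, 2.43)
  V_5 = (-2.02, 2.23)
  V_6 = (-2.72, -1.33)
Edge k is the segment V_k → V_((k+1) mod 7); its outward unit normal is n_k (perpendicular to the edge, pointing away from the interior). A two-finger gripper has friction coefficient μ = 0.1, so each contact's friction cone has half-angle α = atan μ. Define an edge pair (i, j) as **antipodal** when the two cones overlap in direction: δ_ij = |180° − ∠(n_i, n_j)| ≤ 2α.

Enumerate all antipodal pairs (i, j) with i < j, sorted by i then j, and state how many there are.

α = atan 0.1 = 5.71°;  2α = 11.42°
n_0 = (-0.2814, -0.9596)
n_1 = (+0.4853, -0.8743)
n_2 = (+0.9475, -0.3198)
n_3 = (+0.9027, +0.4302)
n_4 = (-0.0523, +0.9986)
n_5 = (-0.9812, +0.1929)
n_6 = (-0.7660, -0.6429)
  (0,1): δ = 134.63°  ·
  (0,2): δ = 92.31°  ·
  (0,3): δ = 48.18°  ·
  (0,4): δ = 19.34°  ·
  (0,5): δ = 95.22°  ·
  (0,6): δ = 146.35°  ·
  (1,2): δ = 137.69°  ·
  (1,3): δ = 93.55°  ·
  (1,4): δ = 26.04°  ·
  (1,5): δ = 49.84°  ·
  (1,6): δ = 100.97°  ·
  (2,3): δ = 135.87°  ·
  (2,4): δ = 68.35°  ·
  (2,5): δ = 7.53°  ✓
  (2,6): δ = 58.66°  ·
  (3,4): δ = 112.48°  ·
  (3,5): δ = 36.60°  ·
  (3,6): δ = 14.53°  ·
  (4,5): δ = 104.12°  ·
  (4,6): δ = 52.99°  ·
  (5,6): δ = 128.87°  ·
antipodal pairs: 1

count = 1; pairs: (2,5)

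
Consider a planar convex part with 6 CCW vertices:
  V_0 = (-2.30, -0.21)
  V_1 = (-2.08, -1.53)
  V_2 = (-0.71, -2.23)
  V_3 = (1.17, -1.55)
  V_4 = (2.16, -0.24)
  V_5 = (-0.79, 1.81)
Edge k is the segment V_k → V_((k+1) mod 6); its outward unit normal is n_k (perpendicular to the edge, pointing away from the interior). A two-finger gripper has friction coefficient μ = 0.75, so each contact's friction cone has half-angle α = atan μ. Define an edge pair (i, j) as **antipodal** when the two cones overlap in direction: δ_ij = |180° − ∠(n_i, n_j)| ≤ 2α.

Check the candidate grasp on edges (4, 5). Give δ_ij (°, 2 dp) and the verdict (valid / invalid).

α = atan 0.75 = 36.87°;  2α = 73.74°
edge 4: e_4 = (-2.95, +2.05);  n_4 = (+0.5707, +0.8212)
edge 5: e_5 = (-1.51, -2.02);  n_5 = (-0.8010, +0.5987)
∠(n_4, n_5) = 88.02°
δ = |180° − 88.02°| = 91.98°
91.98° > 2α = 73.74°  →  invalid

δ = 91.98°, invalid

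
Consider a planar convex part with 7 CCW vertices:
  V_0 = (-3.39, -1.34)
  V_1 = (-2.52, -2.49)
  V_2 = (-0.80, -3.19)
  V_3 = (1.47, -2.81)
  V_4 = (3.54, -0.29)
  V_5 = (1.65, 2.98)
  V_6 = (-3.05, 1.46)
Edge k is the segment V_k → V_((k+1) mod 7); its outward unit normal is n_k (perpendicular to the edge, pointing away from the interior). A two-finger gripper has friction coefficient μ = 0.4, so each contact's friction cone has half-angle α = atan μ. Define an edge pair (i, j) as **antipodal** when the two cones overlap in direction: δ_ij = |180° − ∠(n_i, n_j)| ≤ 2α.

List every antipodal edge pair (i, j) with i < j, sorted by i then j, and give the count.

α = atan 0.4 = 21.80°;  2α = 43.60°
n_0 = (-0.7975, -0.6033)
n_1 = (-0.3770, -0.9262)
n_2 = (+0.1651, -0.9863)
n_3 = (+0.7727, -0.6347)
n_4 = (+0.8658, +0.5004)
n_5 = (-0.3077, +0.9515)
n_6 = (-0.9927, +0.1205)
  (0,1): δ = 149.25°  ·
  (0,2): δ = 117.61°  ·
  (0,3): δ = 76.51°  ·
  (0,4): δ = 7.08°  ✓
  (0,5): δ = 70.81°  ·
  (0,6): δ = 135.97°  ·
  (1,2): δ = 148.35°  ·
  (1,3): δ = 107.26°  ·
  (1,4): δ = 37.83°  ✓
  (1,5): δ = 40.07°  ✓
  (1,6): δ = 105.22°  ·
  (2,3): δ = 138.90°  ·
  (2,4): δ = 69.48°  ·
  (2,5): δ = 8.42°  ✓
  (2,6): δ = 73.57°  ·
  (3,4): δ = 110.57°  ·
  (3,5): δ = 32.68°  ✓
  (3,6): δ = 32.48°  ✓
  (4,5): δ = 102.11°  ·
  (4,6): δ = 36.95°  ✓
  (5,6): δ = 114.84°  ·
antipodal pairs: 7

count = 7; pairs: (0,4), (1,4), (1,5), (2,5), (3,5), (3,6), (4,6)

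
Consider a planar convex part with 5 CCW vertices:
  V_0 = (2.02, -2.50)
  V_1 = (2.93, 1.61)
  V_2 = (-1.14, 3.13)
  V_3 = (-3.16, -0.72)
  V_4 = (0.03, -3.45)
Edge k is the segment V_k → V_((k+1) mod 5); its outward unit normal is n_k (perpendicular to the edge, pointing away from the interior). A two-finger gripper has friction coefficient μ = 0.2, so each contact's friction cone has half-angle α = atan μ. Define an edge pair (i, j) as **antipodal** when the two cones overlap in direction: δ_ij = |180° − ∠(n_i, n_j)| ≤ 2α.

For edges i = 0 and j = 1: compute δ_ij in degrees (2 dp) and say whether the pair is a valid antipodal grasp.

δ = 97.99°, invalid

α = atan 0.2 = 11.31°;  2α = 22.62°
edge 0: e_0 = (+0.91, +4.11);  n_0 = (+0.9764, -0.2162)
edge 1: e_1 = (-4.07, +1.52);  n_1 = (+0.3499, +0.9368)
∠(n_0, n_1) = 82.01°
δ = |180° − 82.01°| = 97.99°
97.99° > 2α = 22.62°  →  invalid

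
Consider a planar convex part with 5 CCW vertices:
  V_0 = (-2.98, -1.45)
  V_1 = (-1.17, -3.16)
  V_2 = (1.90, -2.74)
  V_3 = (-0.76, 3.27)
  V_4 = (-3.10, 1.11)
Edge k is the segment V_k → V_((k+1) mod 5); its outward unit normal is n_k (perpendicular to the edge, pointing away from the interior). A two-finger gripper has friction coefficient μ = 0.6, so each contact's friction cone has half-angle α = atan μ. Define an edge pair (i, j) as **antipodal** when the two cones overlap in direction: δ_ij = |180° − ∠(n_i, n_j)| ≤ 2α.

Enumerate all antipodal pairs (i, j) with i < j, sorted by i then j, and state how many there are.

α = atan 0.6 = 30.96°;  2α = 61.93°
n_0 = (-0.6867, -0.7269)
n_1 = (+0.1355, -0.9908)
n_2 = (+0.9144, +0.4047)
n_3 = (-0.6783, +0.7348)
n_4 = (-0.9989, -0.0468)
  (0,1): δ = 128.84°  ·
  (0,2): δ = 22.75°  ✓
  (0,3): δ = 86.08°  ·
  (0,4): δ = 136.06°  ·
  (1,2): δ = 73.92°  ·
  (1,3): δ = 34.92°  ✓
  (1,4): δ = 84.89°  ·
  (2,3): δ = 71.16°  ·
  (2,4): δ = 21.19°  ✓
  (3,4): δ = 130.03°  ·
antipodal pairs: 3

count = 3; pairs: (0,2), (1,3), (2,4)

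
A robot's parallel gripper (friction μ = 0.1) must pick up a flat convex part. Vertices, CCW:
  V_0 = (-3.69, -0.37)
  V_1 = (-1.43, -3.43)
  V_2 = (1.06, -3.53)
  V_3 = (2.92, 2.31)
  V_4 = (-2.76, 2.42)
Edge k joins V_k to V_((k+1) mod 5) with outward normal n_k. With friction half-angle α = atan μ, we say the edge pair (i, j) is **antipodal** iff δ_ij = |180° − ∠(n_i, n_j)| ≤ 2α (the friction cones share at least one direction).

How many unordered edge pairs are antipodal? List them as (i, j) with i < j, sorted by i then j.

α = atan 0.1 = 5.71°;  2α = 11.42°
n_0 = (-0.8044, -0.5941)
n_1 = (-0.0401, -0.9992)
n_2 = (+0.9528, -0.3035)
n_3 = (+0.0194, +0.9998)
n_4 = (-0.9487, +0.3162)
  (0,1): δ = 128.75°  ·
  (0,2): δ = 54.11°  ·
  (0,3): δ = 52.44°  ·
  (0,4): δ = 125.12°  ·
  (1,2): δ = 105.37°  ·
  (1,3): δ = 1.19°  ✓
  (1,4): δ = 73.86°  ·
  (2,3): δ = 73.44°  ·
  (2,4): δ = 0.77°  ✓
  (3,4): δ = 107.33°  ·
antipodal pairs: 2

count = 2; pairs: (1,3), (2,4)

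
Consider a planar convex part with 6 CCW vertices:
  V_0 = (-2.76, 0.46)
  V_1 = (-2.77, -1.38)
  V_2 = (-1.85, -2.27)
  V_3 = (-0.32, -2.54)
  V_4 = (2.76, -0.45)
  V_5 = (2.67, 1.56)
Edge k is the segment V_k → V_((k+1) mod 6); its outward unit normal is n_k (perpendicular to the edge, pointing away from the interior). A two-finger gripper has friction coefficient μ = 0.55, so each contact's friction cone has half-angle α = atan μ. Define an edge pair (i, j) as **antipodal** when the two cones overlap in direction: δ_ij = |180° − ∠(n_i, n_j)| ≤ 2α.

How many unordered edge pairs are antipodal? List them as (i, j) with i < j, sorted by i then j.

count = 6; pairs: (0,3), (0,4), (1,4), (1,5), (2,5), (3,5)

α = atan 0.55 = 28.81°;  2α = 57.62°
n_0 = (-1.0000, +0.0054)
n_1 = (-0.6953, -0.7187)
n_2 = (-0.1738, -0.9848)
n_3 = (+0.5615, -0.8275)
n_4 = (+0.9990, +0.0447)
n_5 = (-0.1985, +0.9801)
  (0,1): δ = 133.74°  ·
  (0,2): δ = 99.70°  ·
  (0,3): δ = 55.53°  ✓
  (0,4): δ = 2.88°  ✓
  (0,5): δ = 101.76°  ·
  (1,2): δ = 145.96°  ·
  (1,3): δ = 101.79°  ·
  (1,4): δ = 43.39°  ✓
  (1,5): δ = 55.50°  ✓
  (2,3): δ = 135.83°  ·
  (2,4): δ = 77.43°  ·
  (2,5): δ = 21.46°  ✓
  (3,4): δ = 121.60°  ·
  (3,5): δ = 22.71°  ✓
  (4,5): δ = 81.11°  ·
antipodal pairs: 6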